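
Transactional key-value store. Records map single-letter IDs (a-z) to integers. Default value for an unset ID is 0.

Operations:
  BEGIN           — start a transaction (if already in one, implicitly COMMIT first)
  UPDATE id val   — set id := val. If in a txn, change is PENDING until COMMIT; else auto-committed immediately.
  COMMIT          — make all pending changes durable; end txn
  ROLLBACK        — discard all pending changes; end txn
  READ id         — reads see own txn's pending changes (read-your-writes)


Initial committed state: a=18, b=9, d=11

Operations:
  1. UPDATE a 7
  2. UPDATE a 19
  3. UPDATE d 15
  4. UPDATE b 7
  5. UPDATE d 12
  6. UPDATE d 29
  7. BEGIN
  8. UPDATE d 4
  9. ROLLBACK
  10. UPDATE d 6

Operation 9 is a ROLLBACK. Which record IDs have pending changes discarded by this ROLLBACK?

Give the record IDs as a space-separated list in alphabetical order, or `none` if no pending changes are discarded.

Answer: d

Derivation:
Initial committed: {a=18, b=9, d=11}
Op 1: UPDATE a=7 (auto-commit; committed a=7)
Op 2: UPDATE a=19 (auto-commit; committed a=19)
Op 3: UPDATE d=15 (auto-commit; committed d=15)
Op 4: UPDATE b=7 (auto-commit; committed b=7)
Op 5: UPDATE d=12 (auto-commit; committed d=12)
Op 6: UPDATE d=29 (auto-commit; committed d=29)
Op 7: BEGIN: in_txn=True, pending={}
Op 8: UPDATE d=4 (pending; pending now {d=4})
Op 9: ROLLBACK: discarded pending ['d']; in_txn=False
Op 10: UPDATE d=6 (auto-commit; committed d=6)
ROLLBACK at op 9 discards: ['d']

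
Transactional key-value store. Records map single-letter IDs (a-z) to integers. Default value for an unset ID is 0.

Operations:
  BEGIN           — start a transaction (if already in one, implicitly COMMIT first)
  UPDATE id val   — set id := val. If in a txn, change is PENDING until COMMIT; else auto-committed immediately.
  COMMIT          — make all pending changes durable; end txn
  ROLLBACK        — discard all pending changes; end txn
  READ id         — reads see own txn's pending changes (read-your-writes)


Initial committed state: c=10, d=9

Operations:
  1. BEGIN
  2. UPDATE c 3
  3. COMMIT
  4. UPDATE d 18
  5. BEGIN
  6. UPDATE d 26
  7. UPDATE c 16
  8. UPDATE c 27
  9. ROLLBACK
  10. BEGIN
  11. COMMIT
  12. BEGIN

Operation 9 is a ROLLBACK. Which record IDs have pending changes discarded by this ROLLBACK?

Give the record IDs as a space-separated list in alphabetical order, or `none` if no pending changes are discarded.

Answer: c d

Derivation:
Initial committed: {c=10, d=9}
Op 1: BEGIN: in_txn=True, pending={}
Op 2: UPDATE c=3 (pending; pending now {c=3})
Op 3: COMMIT: merged ['c'] into committed; committed now {c=3, d=9}
Op 4: UPDATE d=18 (auto-commit; committed d=18)
Op 5: BEGIN: in_txn=True, pending={}
Op 6: UPDATE d=26 (pending; pending now {d=26})
Op 7: UPDATE c=16 (pending; pending now {c=16, d=26})
Op 8: UPDATE c=27 (pending; pending now {c=27, d=26})
Op 9: ROLLBACK: discarded pending ['c', 'd']; in_txn=False
Op 10: BEGIN: in_txn=True, pending={}
Op 11: COMMIT: merged [] into committed; committed now {c=3, d=18}
Op 12: BEGIN: in_txn=True, pending={}
ROLLBACK at op 9 discards: ['c', 'd']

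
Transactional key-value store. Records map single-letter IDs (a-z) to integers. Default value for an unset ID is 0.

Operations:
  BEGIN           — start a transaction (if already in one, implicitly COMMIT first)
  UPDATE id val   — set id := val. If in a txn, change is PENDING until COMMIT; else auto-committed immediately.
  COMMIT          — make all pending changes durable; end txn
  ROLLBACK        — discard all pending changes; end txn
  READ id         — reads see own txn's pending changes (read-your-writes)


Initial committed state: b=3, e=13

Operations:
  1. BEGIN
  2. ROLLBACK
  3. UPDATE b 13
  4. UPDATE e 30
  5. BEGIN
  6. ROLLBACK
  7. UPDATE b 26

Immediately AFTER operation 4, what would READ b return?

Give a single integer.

Answer: 13

Derivation:
Initial committed: {b=3, e=13}
Op 1: BEGIN: in_txn=True, pending={}
Op 2: ROLLBACK: discarded pending []; in_txn=False
Op 3: UPDATE b=13 (auto-commit; committed b=13)
Op 4: UPDATE e=30 (auto-commit; committed e=30)
After op 4: visible(b) = 13 (pending={}, committed={b=13, e=30})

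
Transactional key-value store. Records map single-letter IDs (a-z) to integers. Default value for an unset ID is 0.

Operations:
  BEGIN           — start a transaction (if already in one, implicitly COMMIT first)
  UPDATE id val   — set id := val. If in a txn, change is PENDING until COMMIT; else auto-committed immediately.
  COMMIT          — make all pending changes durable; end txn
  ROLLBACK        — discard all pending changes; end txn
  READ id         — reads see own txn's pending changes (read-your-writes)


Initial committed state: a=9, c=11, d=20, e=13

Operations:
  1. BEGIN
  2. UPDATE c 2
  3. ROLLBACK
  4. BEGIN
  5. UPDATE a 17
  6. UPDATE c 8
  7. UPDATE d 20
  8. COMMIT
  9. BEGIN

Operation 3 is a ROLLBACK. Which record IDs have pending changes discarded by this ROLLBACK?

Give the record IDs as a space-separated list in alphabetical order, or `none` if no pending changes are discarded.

Answer: c

Derivation:
Initial committed: {a=9, c=11, d=20, e=13}
Op 1: BEGIN: in_txn=True, pending={}
Op 2: UPDATE c=2 (pending; pending now {c=2})
Op 3: ROLLBACK: discarded pending ['c']; in_txn=False
Op 4: BEGIN: in_txn=True, pending={}
Op 5: UPDATE a=17 (pending; pending now {a=17})
Op 6: UPDATE c=8 (pending; pending now {a=17, c=8})
Op 7: UPDATE d=20 (pending; pending now {a=17, c=8, d=20})
Op 8: COMMIT: merged ['a', 'c', 'd'] into committed; committed now {a=17, c=8, d=20, e=13}
Op 9: BEGIN: in_txn=True, pending={}
ROLLBACK at op 3 discards: ['c']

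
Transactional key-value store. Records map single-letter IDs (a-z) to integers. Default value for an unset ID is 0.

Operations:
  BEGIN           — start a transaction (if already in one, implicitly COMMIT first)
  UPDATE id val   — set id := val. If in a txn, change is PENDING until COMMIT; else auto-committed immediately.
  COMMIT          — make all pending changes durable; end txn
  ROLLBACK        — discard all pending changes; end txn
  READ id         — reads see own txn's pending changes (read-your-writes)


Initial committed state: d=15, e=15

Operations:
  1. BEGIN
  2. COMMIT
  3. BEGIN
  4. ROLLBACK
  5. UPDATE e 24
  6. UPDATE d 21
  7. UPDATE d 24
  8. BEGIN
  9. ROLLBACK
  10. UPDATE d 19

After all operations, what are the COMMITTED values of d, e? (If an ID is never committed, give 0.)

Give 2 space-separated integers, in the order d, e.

Answer: 19 24

Derivation:
Initial committed: {d=15, e=15}
Op 1: BEGIN: in_txn=True, pending={}
Op 2: COMMIT: merged [] into committed; committed now {d=15, e=15}
Op 3: BEGIN: in_txn=True, pending={}
Op 4: ROLLBACK: discarded pending []; in_txn=False
Op 5: UPDATE e=24 (auto-commit; committed e=24)
Op 6: UPDATE d=21 (auto-commit; committed d=21)
Op 7: UPDATE d=24 (auto-commit; committed d=24)
Op 8: BEGIN: in_txn=True, pending={}
Op 9: ROLLBACK: discarded pending []; in_txn=False
Op 10: UPDATE d=19 (auto-commit; committed d=19)
Final committed: {d=19, e=24}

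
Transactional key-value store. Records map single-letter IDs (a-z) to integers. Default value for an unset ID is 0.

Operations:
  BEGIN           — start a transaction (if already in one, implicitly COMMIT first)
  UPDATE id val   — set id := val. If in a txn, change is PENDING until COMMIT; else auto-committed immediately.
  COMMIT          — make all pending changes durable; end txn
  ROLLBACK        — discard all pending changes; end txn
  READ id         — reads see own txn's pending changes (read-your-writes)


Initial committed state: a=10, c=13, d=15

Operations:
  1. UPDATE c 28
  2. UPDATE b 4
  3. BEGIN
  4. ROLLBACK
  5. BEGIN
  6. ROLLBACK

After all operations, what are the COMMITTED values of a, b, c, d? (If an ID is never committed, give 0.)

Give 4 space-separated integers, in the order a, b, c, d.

Answer: 10 4 28 15

Derivation:
Initial committed: {a=10, c=13, d=15}
Op 1: UPDATE c=28 (auto-commit; committed c=28)
Op 2: UPDATE b=4 (auto-commit; committed b=4)
Op 3: BEGIN: in_txn=True, pending={}
Op 4: ROLLBACK: discarded pending []; in_txn=False
Op 5: BEGIN: in_txn=True, pending={}
Op 6: ROLLBACK: discarded pending []; in_txn=False
Final committed: {a=10, b=4, c=28, d=15}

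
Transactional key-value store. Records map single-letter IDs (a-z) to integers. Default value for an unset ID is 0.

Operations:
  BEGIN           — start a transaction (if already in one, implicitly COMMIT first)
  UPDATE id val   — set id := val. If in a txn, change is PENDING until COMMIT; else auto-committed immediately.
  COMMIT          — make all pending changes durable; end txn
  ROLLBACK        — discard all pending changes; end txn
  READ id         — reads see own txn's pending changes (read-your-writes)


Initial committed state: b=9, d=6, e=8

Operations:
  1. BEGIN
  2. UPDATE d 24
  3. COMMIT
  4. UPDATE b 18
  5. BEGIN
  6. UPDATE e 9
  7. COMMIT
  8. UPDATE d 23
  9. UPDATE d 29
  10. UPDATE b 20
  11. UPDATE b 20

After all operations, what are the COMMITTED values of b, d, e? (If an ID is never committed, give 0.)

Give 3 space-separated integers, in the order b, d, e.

Initial committed: {b=9, d=6, e=8}
Op 1: BEGIN: in_txn=True, pending={}
Op 2: UPDATE d=24 (pending; pending now {d=24})
Op 3: COMMIT: merged ['d'] into committed; committed now {b=9, d=24, e=8}
Op 4: UPDATE b=18 (auto-commit; committed b=18)
Op 5: BEGIN: in_txn=True, pending={}
Op 6: UPDATE e=9 (pending; pending now {e=9})
Op 7: COMMIT: merged ['e'] into committed; committed now {b=18, d=24, e=9}
Op 8: UPDATE d=23 (auto-commit; committed d=23)
Op 9: UPDATE d=29 (auto-commit; committed d=29)
Op 10: UPDATE b=20 (auto-commit; committed b=20)
Op 11: UPDATE b=20 (auto-commit; committed b=20)
Final committed: {b=20, d=29, e=9}

Answer: 20 29 9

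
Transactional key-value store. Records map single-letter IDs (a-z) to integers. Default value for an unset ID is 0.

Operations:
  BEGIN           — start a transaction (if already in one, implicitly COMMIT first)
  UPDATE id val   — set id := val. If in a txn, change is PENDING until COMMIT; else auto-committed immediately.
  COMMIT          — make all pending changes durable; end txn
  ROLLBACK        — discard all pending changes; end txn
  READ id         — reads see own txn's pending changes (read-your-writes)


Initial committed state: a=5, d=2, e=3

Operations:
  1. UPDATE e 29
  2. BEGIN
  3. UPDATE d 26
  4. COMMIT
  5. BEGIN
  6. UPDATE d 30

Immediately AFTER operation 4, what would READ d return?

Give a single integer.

Answer: 26

Derivation:
Initial committed: {a=5, d=2, e=3}
Op 1: UPDATE e=29 (auto-commit; committed e=29)
Op 2: BEGIN: in_txn=True, pending={}
Op 3: UPDATE d=26 (pending; pending now {d=26})
Op 4: COMMIT: merged ['d'] into committed; committed now {a=5, d=26, e=29}
After op 4: visible(d) = 26 (pending={}, committed={a=5, d=26, e=29})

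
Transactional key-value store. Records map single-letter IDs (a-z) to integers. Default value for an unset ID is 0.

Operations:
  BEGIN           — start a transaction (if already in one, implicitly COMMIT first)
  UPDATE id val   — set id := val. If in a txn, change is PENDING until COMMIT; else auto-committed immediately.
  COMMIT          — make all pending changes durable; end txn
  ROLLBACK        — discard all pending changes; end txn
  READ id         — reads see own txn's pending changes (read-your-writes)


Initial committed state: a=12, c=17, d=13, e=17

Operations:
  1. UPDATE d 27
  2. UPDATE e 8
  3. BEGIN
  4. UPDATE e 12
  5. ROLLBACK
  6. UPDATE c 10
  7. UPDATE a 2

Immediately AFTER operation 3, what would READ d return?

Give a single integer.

Answer: 27

Derivation:
Initial committed: {a=12, c=17, d=13, e=17}
Op 1: UPDATE d=27 (auto-commit; committed d=27)
Op 2: UPDATE e=8 (auto-commit; committed e=8)
Op 3: BEGIN: in_txn=True, pending={}
After op 3: visible(d) = 27 (pending={}, committed={a=12, c=17, d=27, e=8})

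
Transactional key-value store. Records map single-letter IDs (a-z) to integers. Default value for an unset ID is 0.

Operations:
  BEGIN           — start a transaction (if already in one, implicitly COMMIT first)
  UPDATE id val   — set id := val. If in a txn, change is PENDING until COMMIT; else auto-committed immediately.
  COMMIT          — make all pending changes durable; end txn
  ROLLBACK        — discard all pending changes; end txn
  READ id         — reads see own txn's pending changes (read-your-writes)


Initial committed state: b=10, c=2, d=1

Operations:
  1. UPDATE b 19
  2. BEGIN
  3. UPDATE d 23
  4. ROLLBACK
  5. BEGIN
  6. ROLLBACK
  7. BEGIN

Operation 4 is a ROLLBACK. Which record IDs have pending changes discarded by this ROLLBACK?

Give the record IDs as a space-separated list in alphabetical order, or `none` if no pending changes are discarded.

Answer: d

Derivation:
Initial committed: {b=10, c=2, d=1}
Op 1: UPDATE b=19 (auto-commit; committed b=19)
Op 2: BEGIN: in_txn=True, pending={}
Op 3: UPDATE d=23 (pending; pending now {d=23})
Op 4: ROLLBACK: discarded pending ['d']; in_txn=False
Op 5: BEGIN: in_txn=True, pending={}
Op 6: ROLLBACK: discarded pending []; in_txn=False
Op 7: BEGIN: in_txn=True, pending={}
ROLLBACK at op 4 discards: ['d']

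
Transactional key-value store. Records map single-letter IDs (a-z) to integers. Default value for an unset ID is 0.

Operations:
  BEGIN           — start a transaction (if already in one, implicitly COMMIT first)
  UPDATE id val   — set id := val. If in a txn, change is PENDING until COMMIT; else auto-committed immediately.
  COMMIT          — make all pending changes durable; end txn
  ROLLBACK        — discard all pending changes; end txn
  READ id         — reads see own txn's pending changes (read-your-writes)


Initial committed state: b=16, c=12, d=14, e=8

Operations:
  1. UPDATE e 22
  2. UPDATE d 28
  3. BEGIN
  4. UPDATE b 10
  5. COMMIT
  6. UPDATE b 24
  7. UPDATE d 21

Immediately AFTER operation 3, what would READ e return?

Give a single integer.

Answer: 22

Derivation:
Initial committed: {b=16, c=12, d=14, e=8}
Op 1: UPDATE e=22 (auto-commit; committed e=22)
Op 2: UPDATE d=28 (auto-commit; committed d=28)
Op 3: BEGIN: in_txn=True, pending={}
After op 3: visible(e) = 22 (pending={}, committed={b=16, c=12, d=28, e=22})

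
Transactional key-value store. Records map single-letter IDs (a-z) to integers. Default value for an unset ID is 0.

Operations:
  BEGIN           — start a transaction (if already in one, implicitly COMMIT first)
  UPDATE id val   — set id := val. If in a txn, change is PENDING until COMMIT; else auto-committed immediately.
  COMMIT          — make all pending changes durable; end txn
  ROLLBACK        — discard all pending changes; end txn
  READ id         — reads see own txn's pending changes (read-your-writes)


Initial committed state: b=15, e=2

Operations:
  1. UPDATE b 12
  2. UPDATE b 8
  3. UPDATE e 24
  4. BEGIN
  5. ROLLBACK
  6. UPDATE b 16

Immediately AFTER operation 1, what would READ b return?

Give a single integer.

Answer: 12

Derivation:
Initial committed: {b=15, e=2}
Op 1: UPDATE b=12 (auto-commit; committed b=12)
After op 1: visible(b) = 12 (pending={}, committed={b=12, e=2})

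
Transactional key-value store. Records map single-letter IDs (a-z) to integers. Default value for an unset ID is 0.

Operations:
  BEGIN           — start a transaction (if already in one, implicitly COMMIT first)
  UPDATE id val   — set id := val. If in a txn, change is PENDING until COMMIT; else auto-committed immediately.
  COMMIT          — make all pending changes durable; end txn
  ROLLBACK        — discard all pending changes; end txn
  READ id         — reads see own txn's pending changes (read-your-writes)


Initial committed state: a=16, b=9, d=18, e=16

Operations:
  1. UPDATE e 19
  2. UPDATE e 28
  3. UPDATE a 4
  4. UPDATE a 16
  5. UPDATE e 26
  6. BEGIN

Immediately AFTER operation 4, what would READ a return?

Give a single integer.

Initial committed: {a=16, b=9, d=18, e=16}
Op 1: UPDATE e=19 (auto-commit; committed e=19)
Op 2: UPDATE e=28 (auto-commit; committed e=28)
Op 3: UPDATE a=4 (auto-commit; committed a=4)
Op 4: UPDATE a=16 (auto-commit; committed a=16)
After op 4: visible(a) = 16 (pending={}, committed={a=16, b=9, d=18, e=28})

Answer: 16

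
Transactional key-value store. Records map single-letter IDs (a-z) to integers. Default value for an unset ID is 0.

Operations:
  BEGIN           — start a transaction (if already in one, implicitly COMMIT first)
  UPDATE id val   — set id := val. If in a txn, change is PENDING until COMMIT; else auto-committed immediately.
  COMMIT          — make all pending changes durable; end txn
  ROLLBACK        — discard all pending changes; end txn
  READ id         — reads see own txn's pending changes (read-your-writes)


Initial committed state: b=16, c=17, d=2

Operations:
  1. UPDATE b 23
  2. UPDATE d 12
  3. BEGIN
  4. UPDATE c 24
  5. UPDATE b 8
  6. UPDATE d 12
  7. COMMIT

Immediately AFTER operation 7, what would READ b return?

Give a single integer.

Answer: 8

Derivation:
Initial committed: {b=16, c=17, d=2}
Op 1: UPDATE b=23 (auto-commit; committed b=23)
Op 2: UPDATE d=12 (auto-commit; committed d=12)
Op 3: BEGIN: in_txn=True, pending={}
Op 4: UPDATE c=24 (pending; pending now {c=24})
Op 5: UPDATE b=8 (pending; pending now {b=8, c=24})
Op 6: UPDATE d=12 (pending; pending now {b=8, c=24, d=12})
Op 7: COMMIT: merged ['b', 'c', 'd'] into committed; committed now {b=8, c=24, d=12}
After op 7: visible(b) = 8 (pending={}, committed={b=8, c=24, d=12})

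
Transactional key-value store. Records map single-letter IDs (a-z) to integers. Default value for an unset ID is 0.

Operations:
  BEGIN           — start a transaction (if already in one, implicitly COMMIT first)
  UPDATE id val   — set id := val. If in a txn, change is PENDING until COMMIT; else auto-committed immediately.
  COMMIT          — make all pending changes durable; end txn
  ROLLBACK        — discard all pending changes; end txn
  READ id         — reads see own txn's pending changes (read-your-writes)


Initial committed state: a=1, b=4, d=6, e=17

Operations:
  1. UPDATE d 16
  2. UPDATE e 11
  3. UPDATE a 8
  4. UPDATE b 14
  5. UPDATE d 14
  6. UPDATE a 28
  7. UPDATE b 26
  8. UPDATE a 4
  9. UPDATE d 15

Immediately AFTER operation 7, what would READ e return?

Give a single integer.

Answer: 11

Derivation:
Initial committed: {a=1, b=4, d=6, e=17}
Op 1: UPDATE d=16 (auto-commit; committed d=16)
Op 2: UPDATE e=11 (auto-commit; committed e=11)
Op 3: UPDATE a=8 (auto-commit; committed a=8)
Op 4: UPDATE b=14 (auto-commit; committed b=14)
Op 5: UPDATE d=14 (auto-commit; committed d=14)
Op 6: UPDATE a=28 (auto-commit; committed a=28)
Op 7: UPDATE b=26 (auto-commit; committed b=26)
After op 7: visible(e) = 11 (pending={}, committed={a=28, b=26, d=14, e=11})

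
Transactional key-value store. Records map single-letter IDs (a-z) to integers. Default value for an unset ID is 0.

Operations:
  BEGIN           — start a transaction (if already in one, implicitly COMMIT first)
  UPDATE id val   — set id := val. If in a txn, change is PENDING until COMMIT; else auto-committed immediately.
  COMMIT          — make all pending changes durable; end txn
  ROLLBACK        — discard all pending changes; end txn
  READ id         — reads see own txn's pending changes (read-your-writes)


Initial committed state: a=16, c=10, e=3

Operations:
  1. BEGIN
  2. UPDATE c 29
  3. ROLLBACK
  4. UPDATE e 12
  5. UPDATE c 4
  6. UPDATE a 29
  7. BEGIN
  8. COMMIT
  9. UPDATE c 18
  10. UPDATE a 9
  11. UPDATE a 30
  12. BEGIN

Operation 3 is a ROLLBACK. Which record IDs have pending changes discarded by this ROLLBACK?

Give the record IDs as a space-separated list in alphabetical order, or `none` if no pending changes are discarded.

Initial committed: {a=16, c=10, e=3}
Op 1: BEGIN: in_txn=True, pending={}
Op 2: UPDATE c=29 (pending; pending now {c=29})
Op 3: ROLLBACK: discarded pending ['c']; in_txn=False
Op 4: UPDATE e=12 (auto-commit; committed e=12)
Op 5: UPDATE c=4 (auto-commit; committed c=4)
Op 6: UPDATE a=29 (auto-commit; committed a=29)
Op 7: BEGIN: in_txn=True, pending={}
Op 8: COMMIT: merged [] into committed; committed now {a=29, c=4, e=12}
Op 9: UPDATE c=18 (auto-commit; committed c=18)
Op 10: UPDATE a=9 (auto-commit; committed a=9)
Op 11: UPDATE a=30 (auto-commit; committed a=30)
Op 12: BEGIN: in_txn=True, pending={}
ROLLBACK at op 3 discards: ['c']

Answer: c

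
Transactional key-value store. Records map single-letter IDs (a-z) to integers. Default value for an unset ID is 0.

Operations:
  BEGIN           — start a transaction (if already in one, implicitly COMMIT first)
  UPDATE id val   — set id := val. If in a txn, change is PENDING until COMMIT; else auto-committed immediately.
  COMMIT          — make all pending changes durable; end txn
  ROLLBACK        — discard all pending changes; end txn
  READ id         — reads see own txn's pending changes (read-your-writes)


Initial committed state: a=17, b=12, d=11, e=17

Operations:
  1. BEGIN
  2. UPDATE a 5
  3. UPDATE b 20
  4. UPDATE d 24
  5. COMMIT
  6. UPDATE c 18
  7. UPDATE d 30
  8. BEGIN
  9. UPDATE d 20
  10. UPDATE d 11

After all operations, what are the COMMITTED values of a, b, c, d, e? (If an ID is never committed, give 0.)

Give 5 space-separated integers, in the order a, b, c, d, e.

Initial committed: {a=17, b=12, d=11, e=17}
Op 1: BEGIN: in_txn=True, pending={}
Op 2: UPDATE a=5 (pending; pending now {a=5})
Op 3: UPDATE b=20 (pending; pending now {a=5, b=20})
Op 4: UPDATE d=24 (pending; pending now {a=5, b=20, d=24})
Op 5: COMMIT: merged ['a', 'b', 'd'] into committed; committed now {a=5, b=20, d=24, e=17}
Op 6: UPDATE c=18 (auto-commit; committed c=18)
Op 7: UPDATE d=30 (auto-commit; committed d=30)
Op 8: BEGIN: in_txn=True, pending={}
Op 9: UPDATE d=20 (pending; pending now {d=20})
Op 10: UPDATE d=11 (pending; pending now {d=11})
Final committed: {a=5, b=20, c=18, d=30, e=17}

Answer: 5 20 18 30 17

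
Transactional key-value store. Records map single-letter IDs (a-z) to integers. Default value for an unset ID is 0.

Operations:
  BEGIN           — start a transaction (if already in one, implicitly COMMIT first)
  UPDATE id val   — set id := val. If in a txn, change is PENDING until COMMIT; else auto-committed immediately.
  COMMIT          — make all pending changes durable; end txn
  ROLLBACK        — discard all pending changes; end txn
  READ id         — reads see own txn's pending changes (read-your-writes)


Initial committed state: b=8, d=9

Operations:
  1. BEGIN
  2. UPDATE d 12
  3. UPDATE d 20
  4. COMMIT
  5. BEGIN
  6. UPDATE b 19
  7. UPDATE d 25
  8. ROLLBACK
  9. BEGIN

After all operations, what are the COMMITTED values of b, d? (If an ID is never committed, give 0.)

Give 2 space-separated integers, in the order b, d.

Answer: 8 20

Derivation:
Initial committed: {b=8, d=9}
Op 1: BEGIN: in_txn=True, pending={}
Op 2: UPDATE d=12 (pending; pending now {d=12})
Op 3: UPDATE d=20 (pending; pending now {d=20})
Op 4: COMMIT: merged ['d'] into committed; committed now {b=8, d=20}
Op 5: BEGIN: in_txn=True, pending={}
Op 6: UPDATE b=19 (pending; pending now {b=19})
Op 7: UPDATE d=25 (pending; pending now {b=19, d=25})
Op 8: ROLLBACK: discarded pending ['b', 'd']; in_txn=False
Op 9: BEGIN: in_txn=True, pending={}
Final committed: {b=8, d=20}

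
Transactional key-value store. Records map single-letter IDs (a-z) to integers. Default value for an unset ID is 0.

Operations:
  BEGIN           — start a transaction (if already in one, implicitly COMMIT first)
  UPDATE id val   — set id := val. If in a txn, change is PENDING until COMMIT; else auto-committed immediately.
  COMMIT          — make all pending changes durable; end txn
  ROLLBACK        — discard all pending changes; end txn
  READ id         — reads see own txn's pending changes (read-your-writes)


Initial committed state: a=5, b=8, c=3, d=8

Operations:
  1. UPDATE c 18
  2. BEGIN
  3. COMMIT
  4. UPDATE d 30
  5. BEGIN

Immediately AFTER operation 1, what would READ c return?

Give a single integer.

Initial committed: {a=5, b=8, c=3, d=8}
Op 1: UPDATE c=18 (auto-commit; committed c=18)
After op 1: visible(c) = 18 (pending={}, committed={a=5, b=8, c=18, d=8})

Answer: 18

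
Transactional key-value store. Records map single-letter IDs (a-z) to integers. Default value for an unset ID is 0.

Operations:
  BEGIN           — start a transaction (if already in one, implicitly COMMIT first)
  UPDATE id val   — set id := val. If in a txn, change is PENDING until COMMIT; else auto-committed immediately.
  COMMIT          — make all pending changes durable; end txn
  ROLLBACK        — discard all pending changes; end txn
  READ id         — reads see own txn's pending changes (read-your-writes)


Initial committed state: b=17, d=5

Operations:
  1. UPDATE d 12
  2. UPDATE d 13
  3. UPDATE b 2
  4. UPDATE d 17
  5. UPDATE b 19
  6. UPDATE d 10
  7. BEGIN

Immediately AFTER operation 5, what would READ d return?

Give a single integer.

Answer: 17

Derivation:
Initial committed: {b=17, d=5}
Op 1: UPDATE d=12 (auto-commit; committed d=12)
Op 2: UPDATE d=13 (auto-commit; committed d=13)
Op 3: UPDATE b=2 (auto-commit; committed b=2)
Op 4: UPDATE d=17 (auto-commit; committed d=17)
Op 5: UPDATE b=19 (auto-commit; committed b=19)
After op 5: visible(d) = 17 (pending={}, committed={b=19, d=17})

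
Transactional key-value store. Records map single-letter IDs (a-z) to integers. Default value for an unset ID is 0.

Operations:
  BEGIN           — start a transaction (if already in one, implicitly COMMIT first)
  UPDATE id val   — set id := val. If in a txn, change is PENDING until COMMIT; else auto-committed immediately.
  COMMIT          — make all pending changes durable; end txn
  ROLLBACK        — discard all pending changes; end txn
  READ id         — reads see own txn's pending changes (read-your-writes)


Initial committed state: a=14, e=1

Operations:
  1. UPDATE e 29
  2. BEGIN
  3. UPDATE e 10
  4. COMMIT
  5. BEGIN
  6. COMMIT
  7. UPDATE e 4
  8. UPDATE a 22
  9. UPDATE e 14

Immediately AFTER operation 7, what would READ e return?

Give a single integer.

Initial committed: {a=14, e=1}
Op 1: UPDATE e=29 (auto-commit; committed e=29)
Op 2: BEGIN: in_txn=True, pending={}
Op 3: UPDATE e=10 (pending; pending now {e=10})
Op 4: COMMIT: merged ['e'] into committed; committed now {a=14, e=10}
Op 5: BEGIN: in_txn=True, pending={}
Op 6: COMMIT: merged [] into committed; committed now {a=14, e=10}
Op 7: UPDATE e=4 (auto-commit; committed e=4)
After op 7: visible(e) = 4 (pending={}, committed={a=14, e=4})

Answer: 4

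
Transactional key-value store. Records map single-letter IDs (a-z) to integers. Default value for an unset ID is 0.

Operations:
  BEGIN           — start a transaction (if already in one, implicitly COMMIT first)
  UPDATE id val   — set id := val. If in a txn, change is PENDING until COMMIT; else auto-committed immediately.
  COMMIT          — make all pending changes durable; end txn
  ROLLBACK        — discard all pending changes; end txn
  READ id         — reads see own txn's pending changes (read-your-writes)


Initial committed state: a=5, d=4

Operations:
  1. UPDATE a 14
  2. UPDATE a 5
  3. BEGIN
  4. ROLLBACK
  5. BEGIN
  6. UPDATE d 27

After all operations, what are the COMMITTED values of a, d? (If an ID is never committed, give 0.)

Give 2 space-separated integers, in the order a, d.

Initial committed: {a=5, d=4}
Op 1: UPDATE a=14 (auto-commit; committed a=14)
Op 2: UPDATE a=5 (auto-commit; committed a=5)
Op 3: BEGIN: in_txn=True, pending={}
Op 4: ROLLBACK: discarded pending []; in_txn=False
Op 5: BEGIN: in_txn=True, pending={}
Op 6: UPDATE d=27 (pending; pending now {d=27})
Final committed: {a=5, d=4}

Answer: 5 4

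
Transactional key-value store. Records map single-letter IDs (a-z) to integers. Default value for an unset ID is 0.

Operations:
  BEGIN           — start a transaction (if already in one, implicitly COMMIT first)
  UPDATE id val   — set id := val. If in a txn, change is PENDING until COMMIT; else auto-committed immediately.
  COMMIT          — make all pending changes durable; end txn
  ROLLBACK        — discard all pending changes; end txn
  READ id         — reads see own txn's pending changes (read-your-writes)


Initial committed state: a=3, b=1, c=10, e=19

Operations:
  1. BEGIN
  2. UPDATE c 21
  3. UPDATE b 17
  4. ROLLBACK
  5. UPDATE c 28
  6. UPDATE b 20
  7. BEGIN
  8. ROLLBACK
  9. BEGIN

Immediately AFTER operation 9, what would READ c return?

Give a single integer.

Initial committed: {a=3, b=1, c=10, e=19}
Op 1: BEGIN: in_txn=True, pending={}
Op 2: UPDATE c=21 (pending; pending now {c=21})
Op 3: UPDATE b=17 (pending; pending now {b=17, c=21})
Op 4: ROLLBACK: discarded pending ['b', 'c']; in_txn=False
Op 5: UPDATE c=28 (auto-commit; committed c=28)
Op 6: UPDATE b=20 (auto-commit; committed b=20)
Op 7: BEGIN: in_txn=True, pending={}
Op 8: ROLLBACK: discarded pending []; in_txn=False
Op 9: BEGIN: in_txn=True, pending={}
After op 9: visible(c) = 28 (pending={}, committed={a=3, b=20, c=28, e=19})

Answer: 28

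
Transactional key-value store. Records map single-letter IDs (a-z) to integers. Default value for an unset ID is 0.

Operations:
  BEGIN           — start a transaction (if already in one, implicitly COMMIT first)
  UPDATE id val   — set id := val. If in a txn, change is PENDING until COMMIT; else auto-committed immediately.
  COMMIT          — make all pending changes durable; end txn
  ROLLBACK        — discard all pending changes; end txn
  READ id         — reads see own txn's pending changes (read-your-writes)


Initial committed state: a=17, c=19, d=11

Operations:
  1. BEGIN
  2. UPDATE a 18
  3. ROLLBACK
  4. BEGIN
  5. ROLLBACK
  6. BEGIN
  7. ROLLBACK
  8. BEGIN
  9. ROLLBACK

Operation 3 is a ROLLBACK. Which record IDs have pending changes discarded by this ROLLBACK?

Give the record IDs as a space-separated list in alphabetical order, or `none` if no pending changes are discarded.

Initial committed: {a=17, c=19, d=11}
Op 1: BEGIN: in_txn=True, pending={}
Op 2: UPDATE a=18 (pending; pending now {a=18})
Op 3: ROLLBACK: discarded pending ['a']; in_txn=False
Op 4: BEGIN: in_txn=True, pending={}
Op 5: ROLLBACK: discarded pending []; in_txn=False
Op 6: BEGIN: in_txn=True, pending={}
Op 7: ROLLBACK: discarded pending []; in_txn=False
Op 8: BEGIN: in_txn=True, pending={}
Op 9: ROLLBACK: discarded pending []; in_txn=False
ROLLBACK at op 3 discards: ['a']

Answer: a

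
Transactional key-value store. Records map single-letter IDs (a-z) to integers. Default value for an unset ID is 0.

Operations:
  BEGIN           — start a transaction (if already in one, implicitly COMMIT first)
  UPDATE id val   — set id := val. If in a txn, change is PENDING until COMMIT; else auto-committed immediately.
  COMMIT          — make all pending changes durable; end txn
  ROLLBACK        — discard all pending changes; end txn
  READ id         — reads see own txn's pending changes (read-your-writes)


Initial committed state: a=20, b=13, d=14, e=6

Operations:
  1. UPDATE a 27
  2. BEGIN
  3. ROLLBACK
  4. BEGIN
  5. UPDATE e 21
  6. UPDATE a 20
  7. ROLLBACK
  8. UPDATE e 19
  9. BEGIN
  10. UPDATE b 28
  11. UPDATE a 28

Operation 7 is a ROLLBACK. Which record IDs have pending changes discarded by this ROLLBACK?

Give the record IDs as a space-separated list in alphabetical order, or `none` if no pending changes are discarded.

Initial committed: {a=20, b=13, d=14, e=6}
Op 1: UPDATE a=27 (auto-commit; committed a=27)
Op 2: BEGIN: in_txn=True, pending={}
Op 3: ROLLBACK: discarded pending []; in_txn=False
Op 4: BEGIN: in_txn=True, pending={}
Op 5: UPDATE e=21 (pending; pending now {e=21})
Op 6: UPDATE a=20 (pending; pending now {a=20, e=21})
Op 7: ROLLBACK: discarded pending ['a', 'e']; in_txn=False
Op 8: UPDATE e=19 (auto-commit; committed e=19)
Op 9: BEGIN: in_txn=True, pending={}
Op 10: UPDATE b=28 (pending; pending now {b=28})
Op 11: UPDATE a=28 (pending; pending now {a=28, b=28})
ROLLBACK at op 7 discards: ['a', 'e']

Answer: a e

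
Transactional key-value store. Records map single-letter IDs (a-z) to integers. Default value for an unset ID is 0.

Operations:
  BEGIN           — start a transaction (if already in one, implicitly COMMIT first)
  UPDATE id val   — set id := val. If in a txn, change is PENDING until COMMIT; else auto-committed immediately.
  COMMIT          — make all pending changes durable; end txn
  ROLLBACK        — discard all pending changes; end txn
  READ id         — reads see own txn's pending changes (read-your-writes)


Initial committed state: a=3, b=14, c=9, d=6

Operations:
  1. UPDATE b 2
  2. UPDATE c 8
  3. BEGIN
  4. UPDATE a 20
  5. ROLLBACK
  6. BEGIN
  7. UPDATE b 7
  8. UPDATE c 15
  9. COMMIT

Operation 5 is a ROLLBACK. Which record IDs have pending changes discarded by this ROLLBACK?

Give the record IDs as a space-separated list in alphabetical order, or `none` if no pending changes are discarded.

Answer: a

Derivation:
Initial committed: {a=3, b=14, c=9, d=6}
Op 1: UPDATE b=2 (auto-commit; committed b=2)
Op 2: UPDATE c=8 (auto-commit; committed c=8)
Op 3: BEGIN: in_txn=True, pending={}
Op 4: UPDATE a=20 (pending; pending now {a=20})
Op 5: ROLLBACK: discarded pending ['a']; in_txn=False
Op 6: BEGIN: in_txn=True, pending={}
Op 7: UPDATE b=7 (pending; pending now {b=7})
Op 8: UPDATE c=15 (pending; pending now {b=7, c=15})
Op 9: COMMIT: merged ['b', 'c'] into committed; committed now {a=3, b=7, c=15, d=6}
ROLLBACK at op 5 discards: ['a']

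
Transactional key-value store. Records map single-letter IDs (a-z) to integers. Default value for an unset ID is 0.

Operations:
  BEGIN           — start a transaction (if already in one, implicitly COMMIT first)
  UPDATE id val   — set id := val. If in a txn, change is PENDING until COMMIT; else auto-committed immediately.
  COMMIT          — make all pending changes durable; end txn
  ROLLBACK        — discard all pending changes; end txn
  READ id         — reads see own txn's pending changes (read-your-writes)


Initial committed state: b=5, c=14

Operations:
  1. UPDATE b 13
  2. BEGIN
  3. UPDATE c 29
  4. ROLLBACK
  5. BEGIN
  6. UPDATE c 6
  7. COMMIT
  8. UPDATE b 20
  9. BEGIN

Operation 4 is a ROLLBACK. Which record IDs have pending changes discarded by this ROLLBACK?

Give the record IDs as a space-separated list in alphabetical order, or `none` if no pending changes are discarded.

Answer: c

Derivation:
Initial committed: {b=5, c=14}
Op 1: UPDATE b=13 (auto-commit; committed b=13)
Op 2: BEGIN: in_txn=True, pending={}
Op 3: UPDATE c=29 (pending; pending now {c=29})
Op 4: ROLLBACK: discarded pending ['c']; in_txn=False
Op 5: BEGIN: in_txn=True, pending={}
Op 6: UPDATE c=6 (pending; pending now {c=6})
Op 7: COMMIT: merged ['c'] into committed; committed now {b=13, c=6}
Op 8: UPDATE b=20 (auto-commit; committed b=20)
Op 9: BEGIN: in_txn=True, pending={}
ROLLBACK at op 4 discards: ['c']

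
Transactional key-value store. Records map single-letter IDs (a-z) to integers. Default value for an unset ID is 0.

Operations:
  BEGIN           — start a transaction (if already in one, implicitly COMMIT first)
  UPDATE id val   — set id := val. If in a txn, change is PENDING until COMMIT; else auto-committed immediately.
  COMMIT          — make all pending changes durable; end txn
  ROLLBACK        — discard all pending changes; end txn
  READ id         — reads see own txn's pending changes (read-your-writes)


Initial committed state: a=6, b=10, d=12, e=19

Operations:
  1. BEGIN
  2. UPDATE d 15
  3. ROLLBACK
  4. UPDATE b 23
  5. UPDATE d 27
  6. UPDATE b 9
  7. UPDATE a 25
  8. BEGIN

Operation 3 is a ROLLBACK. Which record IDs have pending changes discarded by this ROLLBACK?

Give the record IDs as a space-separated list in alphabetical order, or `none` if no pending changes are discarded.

Answer: d

Derivation:
Initial committed: {a=6, b=10, d=12, e=19}
Op 1: BEGIN: in_txn=True, pending={}
Op 2: UPDATE d=15 (pending; pending now {d=15})
Op 3: ROLLBACK: discarded pending ['d']; in_txn=False
Op 4: UPDATE b=23 (auto-commit; committed b=23)
Op 5: UPDATE d=27 (auto-commit; committed d=27)
Op 6: UPDATE b=9 (auto-commit; committed b=9)
Op 7: UPDATE a=25 (auto-commit; committed a=25)
Op 8: BEGIN: in_txn=True, pending={}
ROLLBACK at op 3 discards: ['d']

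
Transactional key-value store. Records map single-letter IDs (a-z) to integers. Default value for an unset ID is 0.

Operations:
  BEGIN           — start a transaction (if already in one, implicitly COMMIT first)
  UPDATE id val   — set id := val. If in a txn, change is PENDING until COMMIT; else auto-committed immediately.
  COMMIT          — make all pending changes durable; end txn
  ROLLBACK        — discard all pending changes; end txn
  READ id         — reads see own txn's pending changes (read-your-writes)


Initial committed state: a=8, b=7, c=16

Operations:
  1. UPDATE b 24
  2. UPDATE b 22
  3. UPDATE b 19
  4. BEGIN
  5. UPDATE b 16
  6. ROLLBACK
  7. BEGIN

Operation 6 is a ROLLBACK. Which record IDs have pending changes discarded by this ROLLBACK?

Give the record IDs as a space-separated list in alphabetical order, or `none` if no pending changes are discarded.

Initial committed: {a=8, b=7, c=16}
Op 1: UPDATE b=24 (auto-commit; committed b=24)
Op 2: UPDATE b=22 (auto-commit; committed b=22)
Op 3: UPDATE b=19 (auto-commit; committed b=19)
Op 4: BEGIN: in_txn=True, pending={}
Op 5: UPDATE b=16 (pending; pending now {b=16})
Op 6: ROLLBACK: discarded pending ['b']; in_txn=False
Op 7: BEGIN: in_txn=True, pending={}
ROLLBACK at op 6 discards: ['b']

Answer: b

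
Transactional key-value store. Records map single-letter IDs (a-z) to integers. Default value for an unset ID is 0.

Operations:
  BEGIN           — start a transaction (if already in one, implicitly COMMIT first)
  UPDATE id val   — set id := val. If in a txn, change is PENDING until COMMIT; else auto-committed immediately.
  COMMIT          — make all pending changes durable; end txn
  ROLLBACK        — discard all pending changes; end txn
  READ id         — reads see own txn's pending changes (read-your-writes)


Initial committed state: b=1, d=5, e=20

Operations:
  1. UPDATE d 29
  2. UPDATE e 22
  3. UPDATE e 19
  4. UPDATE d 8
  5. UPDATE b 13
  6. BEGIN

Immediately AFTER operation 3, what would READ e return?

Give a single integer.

Initial committed: {b=1, d=5, e=20}
Op 1: UPDATE d=29 (auto-commit; committed d=29)
Op 2: UPDATE e=22 (auto-commit; committed e=22)
Op 3: UPDATE e=19 (auto-commit; committed e=19)
After op 3: visible(e) = 19 (pending={}, committed={b=1, d=29, e=19})

Answer: 19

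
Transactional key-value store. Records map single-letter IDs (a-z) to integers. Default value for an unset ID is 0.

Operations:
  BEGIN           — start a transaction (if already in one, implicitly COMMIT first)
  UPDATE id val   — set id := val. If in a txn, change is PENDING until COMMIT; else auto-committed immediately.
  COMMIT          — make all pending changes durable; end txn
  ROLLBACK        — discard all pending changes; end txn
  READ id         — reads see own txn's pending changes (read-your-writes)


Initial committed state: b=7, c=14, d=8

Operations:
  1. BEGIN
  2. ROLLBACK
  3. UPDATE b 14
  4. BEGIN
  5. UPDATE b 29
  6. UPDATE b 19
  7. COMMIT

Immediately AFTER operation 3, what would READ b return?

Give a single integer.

Initial committed: {b=7, c=14, d=8}
Op 1: BEGIN: in_txn=True, pending={}
Op 2: ROLLBACK: discarded pending []; in_txn=False
Op 3: UPDATE b=14 (auto-commit; committed b=14)
After op 3: visible(b) = 14 (pending={}, committed={b=14, c=14, d=8})

Answer: 14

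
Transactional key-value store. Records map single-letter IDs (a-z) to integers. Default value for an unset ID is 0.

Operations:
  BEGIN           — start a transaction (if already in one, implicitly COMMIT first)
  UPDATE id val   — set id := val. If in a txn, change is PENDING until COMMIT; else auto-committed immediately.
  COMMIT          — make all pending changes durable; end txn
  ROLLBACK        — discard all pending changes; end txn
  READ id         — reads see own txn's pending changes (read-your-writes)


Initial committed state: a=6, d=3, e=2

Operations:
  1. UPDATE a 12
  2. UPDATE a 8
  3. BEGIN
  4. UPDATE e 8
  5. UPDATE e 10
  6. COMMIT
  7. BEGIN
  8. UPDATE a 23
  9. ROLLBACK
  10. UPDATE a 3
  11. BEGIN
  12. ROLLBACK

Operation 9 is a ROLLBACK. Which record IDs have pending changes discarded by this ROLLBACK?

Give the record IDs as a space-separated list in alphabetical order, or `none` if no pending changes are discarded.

Answer: a

Derivation:
Initial committed: {a=6, d=3, e=2}
Op 1: UPDATE a=12 (auto-commit; committed a=12)
Op 2: UPDATE a=8 (auto-commit; committed a=8)
Op 3: BEGIN: in_txn=True, pending={}
Op 4: UPDATE e=8 (pending; pending now {e=8})
Op 5: UPDATE e=10 (pending; pending now {e=10})
Op 6: COMMIT: merged ['e'] into committed; committed now {a=8, d=3, e=10}
Op 7: BEGIN: in_txn=True, pending={}
Op 8: UPDATE a=23 (pending; pending now {a=23})
Op 9: ROLLBACK: discarded pending ['a']; in_txn=False
Op 10: UPDATE a=3 (auto-commit; committed a=3)
Op 11: BEGIN: in_txn=True, pending={}
Op 12: ROLLBACK: discarded pending []; in_txn=False
ROLLBACK at op 9 discards: ['a']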